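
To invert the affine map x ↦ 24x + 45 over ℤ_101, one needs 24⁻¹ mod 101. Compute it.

80

gcd(101, 24) by repeated division:
101 = 4*24 + 5
24 = 4*5 + 4
5 = 1*4 + 1
4 = 4*1 + 0
Since gcd(24, 101) = 1, back-substitute to write 1 as a combination:
1 = 5 − 4
1 = −24 + 5·5
1 = 5·101 − 21·24
Thus 24·(-21) ≡ 1 (mod 101); reducing, -21 mod 101 = 80.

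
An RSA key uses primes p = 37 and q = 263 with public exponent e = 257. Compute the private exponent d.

φ(n) = (p−1)(q−1) = 36·262 = 9432.
Need d with 257·d ≡ 1 (mod 9432). Apply the extended Euclidean algorithm:
9432 = 36*257 + 180
257 = 1*180 + 77
180 = 2*77 + 26
77 = 2*26 + 25
26 = 1*25 + 1
25 = 25*1 + 0
Back-substitute:
1 = 26 − 25
1 = −77 + 3·26
1 = 3·180 − 7·77
1 = −7·257 + 10·180
1 = 10·9432 − 367·257
So 257·(-367) ≡ 1 (mod 9432), hence d ≡ -367 ≡ 9065 (mod 9432).

9065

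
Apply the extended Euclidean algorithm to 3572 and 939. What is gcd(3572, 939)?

Euclidean algorithm:
3572 = 3*939 + 755
939 = 1*755 + 184
755 = 4*184 + 19
184 = 9*19 + 13
19 = 1*13 + 6
13 = 2*6 + 1
6 = 6*1 + 0
gcd(3572, 939) = 1.
Working backward:
1 = 13 − 2·6
1 = −2·19 + 3·13
1 = 3·184 − 29·19
1 = −29·755 + 119·184
1 = 119·939 − 148·755
1 = −148·3572 + 563·939
So 1 = (-148)·3572 + (563)·939.

1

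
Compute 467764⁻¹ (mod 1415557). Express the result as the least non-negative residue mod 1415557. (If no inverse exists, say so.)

no inverse exists

Compute gcd(467764, 1415557):
1415557 = 3×467764 + 12265
467764 = 38×12265 + 1694
12265 = 7×1694 + 407
1694 = 4×407 + 66
407 = 6×66 + 11
66 = 6×11 + 0
Since gcd = 11 > 1, 467764 is not a unit mod 1415557.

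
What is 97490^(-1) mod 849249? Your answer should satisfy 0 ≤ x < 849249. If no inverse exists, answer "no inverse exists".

Apply the Euclidean algorithm to 849249 and 97490:
849249 = 8×97490 + 69329
97490 = 1×69329 + 28161
69329 = 2×28161 + 13007
28161 = 2×13007 + 2147
13007 = 6×2147 + 125
2147 = 17×125 + 22
125 = 5×22 + 15
22 = 1×15 + 7
15 = 2×7 + 1
7 = 7×1 + 0
gcd = 1, so the inverse exists. Back-substitute:
1 = 15 − 2·7
1 = −2·22 + 3·15
1 = 3·125 − 17·22
1 = −17·2147 + 292·125
1 = 292·13007 − 1769·2147
1 = −1769·28161 + 3830·13007
1 = 3830·69329 − 9429·28161
1 = −9429·97490 + 13259·69329
1 = 13259·849249 − 115501·97490
Thus 97490·(-115501) ≡ 1 (mod 849249); reducing, -115501 mod 849249 = 733748.

733748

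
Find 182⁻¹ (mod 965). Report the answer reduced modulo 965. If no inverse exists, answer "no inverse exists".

228

Extended Euclidean algorithm:
965 = 5·182 + 55
182 = 3·55 + 17
55 = 3·17 + 4
17 = 4·4 + 1
4 = 4·1 + 0
gcd = 1, so the inverse exists. Back-substitute:
1 = 17 − 4·4
1 = −4·55 + 13·17
1 = 13·182 − 43·55
1 = −43·965 + 228·182
So 182·228 ≡ 1 (mod 965).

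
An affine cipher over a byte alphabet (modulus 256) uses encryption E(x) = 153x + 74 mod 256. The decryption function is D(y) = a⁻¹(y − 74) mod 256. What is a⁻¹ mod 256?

169

Apply the Euclidean algorithm to 256 and 153:
256 = 1×153 + 103
153 = 1×103 + 50
103 = 2×50 + 3
50 = 16×3 + 2
3 = 1×2 + 1
2 = 2×1 + 0
gcd = 1, so the inverse exists. Back-substitute:
1 = 3 − 2
1 = −50 + 17·3
1 = 17·103 − 35·50
1 = −35·153 + 52·103
1 = 52·256 − 87·153
So 153·(-87) ≡ 1 (mod 256), and -87 ≡ 169 (mod 256).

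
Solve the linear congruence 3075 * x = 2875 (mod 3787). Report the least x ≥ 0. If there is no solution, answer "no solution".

First find gcd(3075, 3787):
3787 = 1*3075 + 712
3075 = 4*712 + 227
712 = 3*227 + 31
227 = 7*31 + 10
31 = 3*10 + 1
10 = 10*1 + 0
gcd = 1, so a unique solution mod 3787 exists.
Back-substitute for the Bézout coefficients:
1 = 31 − 3·10
1 = −3·227 + 22·31
1 = 22·712 − 69·227
1 = −69·3075 + 298·712
1 = 298·3787 − 367·3075
So 3075·(-367) ≡ 1 (mod 3787), giving 3075⁻¹ ≡ 3420.
x ≡ 3075⁻¹·2875 ≡ 3420·2875 ≡ 1448 (mod 3787).

1448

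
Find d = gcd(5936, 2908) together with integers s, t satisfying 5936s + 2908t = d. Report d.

4

Repeated division:
5936 = 2*2908 + 120
2908 = 24*120 + 28
120 = 4*28 + 8
28 = 3*8 + 4
8 = 2*4 + 0
gcd(5936, 2908) = 4.
Working backward:
4 = 28 − 3·8
4 = −3·120 + 13·28
4 = 13·2908 − 315·120
4 = −315·5936 + 643·2908
So 4 = (-315)·5936 + (643)·2908.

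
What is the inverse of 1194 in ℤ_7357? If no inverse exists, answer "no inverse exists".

2249

gcd(7357, 1194) by repeated division:
7357 = 6·1194 + 193
1194 = 6·193 + 36
193 = 5·36 + 13
36 = 2·13 + 10
13 = 1·10 + 3
10 = 3·3 + 1
3 = 3·1 + 0
Since gcd(1194, 7357) = 1, back-substitute to write 1 as a combination:
1 = 10 − 3·3
1 = −3·13 + 4·10
1 = 4·36 − 11·13
1 = −11·193 + 59·36
1 = 59·1194 − 365·193
1 = −365·7357 + 2249·1194
So 1194·2249 ≡ 1 (mod 7357).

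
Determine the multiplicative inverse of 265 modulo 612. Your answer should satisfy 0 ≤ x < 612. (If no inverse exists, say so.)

97

Run Euclid on (612, 265):
612 = 2·265 + 82
265 = 3·82 + 19
82 = 4·19 + 6
19 = 3·6 + 1
6 = 6·1 + 0
The gcd is 1. Working backward:
1 = 19 − 3·6
1 = −3·82 + 13·19
1 = 13·265 − 42·82
1 = −42·612 + 97·265
So 265·97 ≡ 1 (mod 612).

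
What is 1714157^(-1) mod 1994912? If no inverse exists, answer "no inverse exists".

Apply the Euclidean algorithm to 1994912 and 1714157:
1994912 = 1*1714157 + 280755
1714157 = 6*280755 + 29627
280755 = 9*29627 + 14112
29627 = 2*14112 + 1403
14112 = 10*1403 + 82
1403 = 17*82 + 9
82 = 9*9 + 1
9 = 9*1 + 0
The gcd is 1. Working backward:
1 = 82 − 9·9
1 = −9·1403 + 154·82
1 = 154·14112 − 1549·1403
1 = −1549·29627 + 3252·14112
1 = 3252·280755 − 30817·29627
1 = −30817·1714157 + 188154·280755
1 = 188154·1994912 − 218971·1714157
Hence 1714157⁻¹ ≡ -218971 ≡ 1775941 (mod 1994912).

1775941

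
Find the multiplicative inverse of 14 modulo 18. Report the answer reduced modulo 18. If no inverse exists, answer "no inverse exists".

no inverse exists

Euclidean algorithm on 18, 14:
18 = 1·14 + 4
14 = 3·4 + 2
4 = 2·2 + 0
The gcd is 2, not 1, hence no inverse exists.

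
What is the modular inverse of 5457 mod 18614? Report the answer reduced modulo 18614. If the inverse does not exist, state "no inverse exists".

Run Euclid on (18614, 5457):
18614 = 3*5457 + 2243
5457 = 2*2243 + 971
2243 = 2*971 + 301
971 = 3*301 + 68
301 = 4*68 + 29
68 = 2*29 + 10
29 = 2*10 + 9
10 = 1*9 + 1
9 = 9*1 + 0
The gcd is 1. Working backward:
1 = 10 − 9
1 = −29 + 3·10
1 = 3·68 − 7·29
1 = −7·301 + 31·68
1 = 31·971 − 100·301
1 = −100·2243 + 231·971
1 = 231·5457 − 562·2243
1 = −562·18614 + 1917·5457
So 5457·1917 ≡ 1 (mod 18614).

1917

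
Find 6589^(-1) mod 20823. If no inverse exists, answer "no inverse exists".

no inverse exists

Compute gcd(6589, 20823):
20823 = 3×6589 + 1056
6589 = 6×1056 + 253
1056 = 4×253 + 44
253 = 5×44 + 33
44 = 1×33 + 11
33 = 3×11 + 0
Since gcd = 11 > 1, 6589 is not a unit mod 20823.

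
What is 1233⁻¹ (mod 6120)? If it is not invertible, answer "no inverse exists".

Compute gcd(1233, 6120):
6120 = 4×1233 + 1188
1233 = 1×1188 + 45
1188 = 26×45 + 18
45 = 2×18 + 9
18 = 2×9 + 0
The gcd is 9, not 1, hence no inverse exists.

no inverse exists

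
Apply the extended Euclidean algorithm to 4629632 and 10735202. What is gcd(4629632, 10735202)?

Euclidean algorithm:
10735202 = 2×4629632 + 1475938
4629632 = 3×1475938 + 201818
1475938 = 7×201818 + 63212
201818 = 3×63212 + 12182
63212 = 5×12182 + 2302
12182 = 5×2302 + 672
2302 = 3×672 + 286
672 = 2×286 + 100
286 = 2×100 + 86
100 = 1×86 + 14
86 = 6×14 + 2
14 = 7×2 + 0
gcd(4629632, 10735202) = 2.
Working backward:
2 = 86 − 6·14
2 = −6·100 + 7·86
2 = 7·286 − 20·100
2 = −20·672 + 47·286
2 = 47·2302 − 161·672
2 = −161·12182 + 852·2302
2 = 852·63212 − 4421·12182
2 = −4421·201818 + 14115·63212
2 = 14115·1475938 − 103226·201818
2 = −103226·4629632 + 323793·1475938
2 = 323793·10735202 − 750812·4629632
So 2 = (323793)·10735202 + (-750812)·4629632.

2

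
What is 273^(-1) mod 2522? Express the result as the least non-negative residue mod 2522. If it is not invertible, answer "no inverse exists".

Euclidean algorithm on 2522, 273:
2522 = 9·273 + 65
273 = 4·65 + 13
65 = 5·13 + 0
gcd(273, 2522) = 13 ≠ 1, so 273 has no multiplicative inverse modulo 2522.

no inverse exists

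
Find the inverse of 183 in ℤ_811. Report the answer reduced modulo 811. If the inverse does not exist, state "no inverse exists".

195

Apply the Euclidean algorithm to 811 and 183:
811 = 4*183 + 79
183 = 2*79 + 25
79 = 3*25 + 4
25 = 6*4 + 1
4 = 4*1 + 0
Since gcd(183, 811) = 1, back-substitute to write 1 as a combination:
1 = 25 − 6·4
1 = −6·79 + 19·25
1 = 19·183 − 44·79
1 = −44·811 + 195·183
So 183·195 ≡ 1 (mod 811).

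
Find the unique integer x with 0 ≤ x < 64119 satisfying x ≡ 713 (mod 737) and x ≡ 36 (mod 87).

Write x = 713 + 737·k. Then 737·k ≡ 36 − 713 ≡ 19 (mod 87).
Need 737⁻¹ mod 87. Extended Euclid on (87, 41):
87 = 2*41 + 5
41 = 8*5 + 1
5 = 5*1 + 0
Back-substitute:
1 = 41 − 8·5
1 = −8·87 + 17·41
737⁻¹ ≡ 17 (mod 87), so k ≡ 17·19 ≡ 62 (mod 87).
x = 713 + 737·62 = 46407.

46407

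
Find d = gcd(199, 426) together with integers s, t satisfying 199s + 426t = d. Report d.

Apply Euclid's algorithm to 426 and 199:
426 = 2·199 + 28
199 = 7·28 + 3
28 = 9·3 + 1
3 = 3·1 + 0
gcd(199, 426) = 1.
Back-substituting:
1 = 28 − 9·3
1 = −9·199 + 64·28
1 = 64·426 − 137·199
So 1 = (64)·426 + (-137)·199.

1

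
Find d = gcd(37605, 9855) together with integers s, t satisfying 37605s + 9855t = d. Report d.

15

Repeated division:
37605 = 3×9855 + 8040
9855 = 1×8040 + 1815
8040 = 4×1815 + 780
1815 = 2×780 + 255
780 = 3×255 + 15
255 = 17×15 + 0
gcd(37605, 9855) = 15.
Back-substituting:
15 = 780 − 3·255
15 = −3·1815 + 7·780
15 = 7·8040 − 31·1815
15 = −31·9855 + 38·8040
15 = 38·37605 − 145·9855
So 15 = (38)·37605 + (-145)·9855.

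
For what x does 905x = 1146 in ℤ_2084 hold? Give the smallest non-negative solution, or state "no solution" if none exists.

2030

First find gcd(905, 2084):
2084 = 2·905 + 274
905 = 3·274 + 83
274 = 3·83 + 25
83 = 3·25 + 8
25 = 3·8 + 1
8 = 8·1 + 0
gcd = 1, so a unique solution mod 2084 exists.
Back-substitute for the Bézout coefficients:
1 = 25 − 3·8
1 = −3·83 + 10·25
1 = 10·274 − 33·83
1 = −33·905 + 109·274
1 = 109·2084 − 251·905
So 905·(-251) ≡ 1 (mod 2084), giving 905⁻¹ ≡ 1833.
x ≡ 905⁻¹·1146 ≡ 1833·1146 ≡ 2030 (mod 2084).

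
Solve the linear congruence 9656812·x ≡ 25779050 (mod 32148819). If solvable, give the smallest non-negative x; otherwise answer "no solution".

17393921

First find gcd(9656812, 32148819):
32148819 = 3·9656812 + 3178383
9656812 = 3·3178383 + 121663
3178383 = 26·121663 + 15145
121663 = 8·15145 + 503
15145 = 30·503 + 55
503 = 9·55 + 8
55 = 6·8 + 7
8 = 1·7 + 1
7 = 7·1 + 0
gcd = 1, so a unique solution mod 32148819 exists.
Back-substitute for the Bézout coefficients:
1 = 8 − 7
1 = −55 + 7·8
1 = 7·503 − 64·55
1 = −64·15145 + 1927·503
1 = 1927·121663 − 15480·15145
1 = −15480·3178383 + 404407·121663
1 = 404407·9656812 − 1228701·3178383
1 = −1228701·32148819 + 4090510·9656812
So 9656812·(4090510) ≡ 1 (mod 32148819), giving 9656812⁻¹ ≡ 4090510.
x ≡ 9656812⁻¹·25779050 ≡ 4090510·25779050 ≡ 17393921 (mod 32148819).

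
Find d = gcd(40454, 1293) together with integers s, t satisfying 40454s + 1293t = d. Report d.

1

Repeated division:
40454 = 31×1293 + 371
1293 = 3×371 + 180
371 = 2×180 + 11
180 = 16×11 + 4
11 = 2×4 + 3
4 = 1×3 + 1
3 = 3×1 + 0
gcd(40454, 1293) = 1.
Working backward:
1 = 4 − 3
1 = −11 + 3·4
1 = 3·180 − 49·11
1 = −49·371 + 101·180
1 = 101·1293 − 352·371
1 = −352·40454 + 11013·1293
So 1 = (-352)·40454 + (11013)·1293.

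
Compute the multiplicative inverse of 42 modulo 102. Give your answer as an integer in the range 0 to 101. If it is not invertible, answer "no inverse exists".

Euclidean algorithm on 102, 42:
102 = 2×42 + 18
42 = 2×18 + 6
18 = 3×6 + 0
gcd(42, 102) = 6 ≠ 1, so 42 has no multiplicative inverse modulo 102.

no inverse exists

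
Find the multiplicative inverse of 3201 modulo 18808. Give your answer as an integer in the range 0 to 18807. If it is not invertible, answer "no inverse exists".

Run Euclid on (18808, 3201):
18808 = 5·3201 + 2803
3201 = 1·2803 + 398
2803 = 7·398 + 17
398 = 23·17 + 7
17 = 2·7 + 3
7 = 2·3 + 1
3 = 3·1 + 0
The gcd is 1. Working backward:
1 = 7 − 2·3
1 = −2·17 + 5·7
1 = 5·398 − 117·17
1 = −117·2803 + 824·398
1 = 824·3201 − 941·2803
1 = −941·18808 + 5529·3201
So 3201·5529 ≡ 1 (mod 18808).

5529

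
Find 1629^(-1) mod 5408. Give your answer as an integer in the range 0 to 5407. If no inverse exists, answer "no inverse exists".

Run Euclid on (5408, 1629):
5408 = 3×1629 + 521
1629 = 3×521 + 66
521 = 7×66 + 59
66 = 1×59 + 7
59 = 8×7 + 3
7 = 2×3 + 1
3 = 3×1 + 0
The gcd is 1. Working backward:
1 = 7 − 2·3
1 = −2·59 + 17·7
1 = 17·66 − 19·59
1 = −19·521 + 150·66
1 = 150·1629 − 469·521
1 = −469·5408 + 1557·1629
So 1629·1557 ≡ 1 (mod 5408).

1557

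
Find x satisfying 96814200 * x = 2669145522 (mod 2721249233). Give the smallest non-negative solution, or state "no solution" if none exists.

First find gcd(96814200, 2721249233):
2721249233 = 28×96814200 + 10451633
96814200 = 9×10451633 + 2749503
10451633 = 3×2749503 + 2203124
2749503 = 1×2203124 + 546379
2203124 = 4×546379 + 17608
546379 = 31×17608 + 531
17608 = 33×531 + 85
531 = 6×85 + 21
85 = 4×21 + 1
21 = 21×1 + 0
gcd = 1, so a unique solution mod 2721249233 exists.
Back-substitute for the Bézout coefficients:
1 = 85 − 4·21
1 = −4·531 + 25·85
1 = 25·17608 − 829·531
1 = −829·546379 + 25724·17608
1 = 25724·2203124 − 103725·546379
1 = −103725·2749503 + 129449·2203124
1 = 129449·10451633 − 492072·2749503
1 = −492072·96814200 + 4558097·10451633
1 = 4558097·2721249233 − 128118788·96814200
So 96814200·(-128118788) ≡ 1 (mod 2721249233), giving 96814200⁻¹ ≡ 2593130445.
x ≡ 96814200⁻¹·2669145522 ≡ 2593130445·2669145522 ≡ 465140764 (mod 2721249233).

465140764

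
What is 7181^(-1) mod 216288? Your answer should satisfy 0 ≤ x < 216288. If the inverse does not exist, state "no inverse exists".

51173

gcd(216288, 7181) by repeated division:
216288 = 30×7181 + 858
7181 = 8×858 + 317
858 = 2×317 + 224
317 = 1×224 + 93
224 = 2×93 + 38
93 = 2×38 + 17
38 = 2×17 + 4
17 = 4×4 + 1
4 = 4×1 + 0
The gcd is 1. Working backward:
1 = 17 − 4·4
1 = −4·38 + 9·17
1 = 9·93 − 22·38
1 = −22·224 + 53·93
1 = 53·317 − 75·224
1 = −75·858 + 203·317
1 = 203·7181 − 1699·858
1 = −1699·216288 + 51173·7181
So 7181·51173 ≡ 1 (mod 216288).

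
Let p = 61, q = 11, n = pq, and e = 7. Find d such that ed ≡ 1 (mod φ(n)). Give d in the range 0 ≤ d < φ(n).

φ(n) = (p−1)(q−1) = 60·10 = 600.
Need d with 7·d ≡ 1 (mod 600). Apply the extended Euclidean algorithm:
600 = 85*7 + 5
7 = 1*5 + 2
5 = 2*2 + 1
2 = 2*1 + 0
Back-substitute:
1 = 5 − 2·2
1 = −2·7 + 3·5
1 = 3·600 − 257·7
So 7·(-257) ≡ 1 (mod 600), hence d ≡ -257 ≡ 343 (mod 600).

343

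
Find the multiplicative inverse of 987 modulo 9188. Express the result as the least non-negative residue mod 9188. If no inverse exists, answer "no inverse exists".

gcd(9188, 987) by repeated division:
9188 = 9*987 + 305
987 = 3*305 + 72
305 = 4*72 + 17
72 = 4*17 + 4
17 = 4*4 + 1
4 = 4*1 + 0
The gcd is 1. Working backward:
1 = 17 − 4·4
1 = −4·72 + 17·17
1 = 17·305 − 72·72
1 = −72·987 + 233·305
1 = 233·9188 − 2169·987
Hence 987⁻¹ ≡ -2169 ≡ 7019 (mod 9188).

7019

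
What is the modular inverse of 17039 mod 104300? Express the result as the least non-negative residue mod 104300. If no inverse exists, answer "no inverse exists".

Apply the Euclidean algorithm to 104300 and 17039:
104300 = 6×17039 + 2066
17039 = 8×2066 + 511
2066 = 4×511 + 22
511 = 23×22 + 5
22 = 4×5 + 2
5 = 2×2 + 1
2 = 2×1 + 0
Since gcd(17039, 104300) = 1, back-substitute to write 1 as a combination:
1 = 5 − 2·2
1 = −2·22 + 9·5
1 = 9·511 − 209·22
1 = −209·2066 + 845·511
1 = 845·17039 − 6969·2066
1 = −6969·104300 + 42659·17039
So 17039·42659 ≡ 1 (mod 104300).

42659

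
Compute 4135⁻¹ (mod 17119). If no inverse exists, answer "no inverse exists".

10230

Apply the Euclidean algorithm to 17119 and 4135:
17119 = 4·4135 + 579
4135 = 7·579 + 82
579 = 7·82 + 5
82 = 16·5 + 2
5 = 2·2 + 1
2 = 2·1 + 0
gcd = 1, so the inverse exists. Back-substitute:
1 = 5 − 2·2
1 = −2·82 + 33·5
1 = 33·579 − 233·82
1 = −233·4135 + 1664·579
1 = 1664·17119 − 6889·4135
Hence 4135⁻¹ ≡ -6889 ≡ 10230 (mod 17119).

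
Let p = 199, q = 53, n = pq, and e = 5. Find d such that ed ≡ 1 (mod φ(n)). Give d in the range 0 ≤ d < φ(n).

8237

φ(n) = (p−1)(q−1) = 198·52 = 10296.
Need d with 5·d ≡ 1 (mod 10296). Apply the extended Euclidean algorithm:
10296 = 2059·5 + 1
5 = 5·1 + 0
Back-substitute:
1 = 10296 − 2059·5
So 5·(-2059) ≡ 1 (mod 10296), hence d ≡ -2059 ≡ 8237 (mod 10296).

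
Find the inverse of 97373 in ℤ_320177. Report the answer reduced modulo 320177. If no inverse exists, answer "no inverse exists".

312269

Extended Euclidean algorithm:
320177 = 3·97373 + 28058
97373 = 3·28058 + 13199
28058 = 2·13199 + 1660
13199 = 7·1660 + 1579
1660 = 1·1579 + 81
1579 = 19·81 + 40
81 = 2·40 + 1
40 = 40·1 + 0
gcd = 1, so the inverse exists. Back-substitute:
1 = 81 − 2·40
1 = −2·1579 + 39·81
1 = 39·1660 − 41·1579
1 = −41·13199 + 326·1660
1 = 326·28058 − 693·13199
1 = −693·97373 + 2405·28058
1 = 2405·320177 − 7908·97373
So 97373·(-7908) ≡ 1 (mod 320177), and -7908 ≡ 312269 (mod 320177).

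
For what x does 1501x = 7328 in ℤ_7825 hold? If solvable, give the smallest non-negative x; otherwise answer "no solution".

First find gcd(1501, 7825):
7825 = 5*1501 + 320
1501 = 4*320 + 221
320 = 1*221 + 99
221 = 2*99 + 23
99 = 4*23 + 7
23 = 3*7 + 2
7 = 3*2 + 1
2 = 2*1 + 0
gcd = 1, so a unique solution mod 7825 exists.
Back-substitute for the Bézout coefficients:
1 = 7 − 3·2
1 = −3·23 + 10·7
1 = 10·99 − 43·23
1 = −43·221 + 96·99
1 = 96·320 − 139·221
1 = −139·1501 + 652·320
1 = 652·7825 − 3399·1501
So 1501·(-3399) ≡ 1 (mod 7825), giving 1501⁻¹ ≡ 4426.
x ≡ 1501⁻¹·7328 ≡ 4426·7328 ≡ 6928 (mod 7825).

6928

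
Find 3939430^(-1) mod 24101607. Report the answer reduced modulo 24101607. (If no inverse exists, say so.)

2142949

gcd(24101607, 3939430) by repeated division:
24101607 = 6·3939430 + 465027
3939430 = 8·465027 + 219214
465027 = 2·219214 + 26599
219214 = 8·26599 + 6422
26599 = 4·6422 + 911
6422 = 7·911 + 45
911 = 20·45 + 11
45 = 4·11 + 1
11 = 11·1 + 0
gcd = 1, so the inverse exists. Back-substitute:
1 = 45 − 4·11
1 = −4·911 + 81·45
1 = 81·6422 − 571·911
1 = −571·26599 + 2365·6422
1 = 2365·219214 − 19491·26599
1 = −19491·465027 + 41347·219214
1 = 41347·3939430 − 350267·465027
1 = −350267·24101607 + 2142949·3939430
So 3939430·2142949 ≡ 1 (mod 24101607).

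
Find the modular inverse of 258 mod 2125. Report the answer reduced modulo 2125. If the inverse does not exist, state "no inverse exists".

gcd(2125, 258) by repeated division:
2125 = 8×258 + 61
258 = 4×61 + 14
61 = 4×14 + 5
14 = 2×5 + 4
5 = 1×4 + 1
4 = 4×1 + 0
The gcd is 1. Working backward:
1 = 5 − 4
1 = −14 + 3·5
1 = 3·61 − 13·14
1 = −13·258 + 55·61
1 = 55·2125 − 453·258
Hence 258⁻¹ ≡ -453 ≡ 1672 (mod 2125).

1672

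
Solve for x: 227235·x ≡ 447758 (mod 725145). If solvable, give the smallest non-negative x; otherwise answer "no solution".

no solution

gcd(227235, 725145):
725145 = 3*227235 + 43440
227235 = 5*43440 + 10035
43440 = 4*10035 + 3300
10035 = 3*3300 + 135
3300 = 24*135 + 60
135 = 2*60 + 15
60 = 4*15 + 0
gcd = 15, but 15 ∤ 447758, so the congruence has no solution.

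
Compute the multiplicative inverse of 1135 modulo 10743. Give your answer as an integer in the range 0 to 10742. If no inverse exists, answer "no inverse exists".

Apply the Euclidean algorithm to 10743 and 1135:
10743 = 9×1135 + 528
1135 = 2×528 + 79
528 = 6×79 + 54
79 = 1×54 + 25
54 = 2×25 + 4
25 = 6×4 + 1
4 = 4×1 + 0
gcd = 1, so the inverse exists. Back-substitute:
1 = 25 − 6·4
1 = −6·54 + 13·25
1 = 13·79 − 19·54
1 = −19·528 + 127·79
1 = 127·1135 − 273·528
1 = −273·10743 + 2584·1135
So 1135·2584 ≡ 1 (mod 10743).

2584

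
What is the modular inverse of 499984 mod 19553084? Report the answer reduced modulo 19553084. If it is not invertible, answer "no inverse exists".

Compute gcd(499984, 19553084):
19553084 = 39·499984 + 53708
499984 = 9·53708 + 16612
53708 = 3·16612 + 3872
16612 = 4·3872 + 1124
3872 = 3·1124 + 500
1124 = 2·500 + 124
500 = 4·124 + 4
124 = 31·4 + 0
Since gcd = 4 > 1, 499984 is not a unit mod 19553084.

no inverse exists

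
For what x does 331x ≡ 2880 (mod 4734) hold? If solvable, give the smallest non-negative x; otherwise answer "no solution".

First find gcd(331, 4734):
4734 = 14*331 + 100
331 = 3*100 + 31
100 = 3*31 + 7
31 = 4*7 + 3
7 = 2*3 + 1
3 = 3*1 + 0
gcd = 1, so a unique solution mod 4734 exists.
Back-substitute for the Bézout coefficients:
1 = 7 − 2·3
1 = −2·31 + 9·7
1 = 9·100 − 29·31
1 = −29·331 + 96·100
1 = 96·4734 − 1373·331
So 331·(-1373) ≡ 1 (mod 4734), giving 331⁻¹ ≡ 3361.
x ≡ 331⁻¹·2880 ≡ 3361·2880 ≡ 3384 (mod 4734).

3384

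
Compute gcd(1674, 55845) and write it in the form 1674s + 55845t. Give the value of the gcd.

Apply Euclid's algorithm to 55845 and 1674:
55845 = 33·1674 + 603
1674 = 2·603 + 468
603 = 1·468 + 135
468 = 3·135 + 63
135 = 2·63 + 9
63 = 7·9 + 0
gcd(1674, 55845) = 9.
Express as a combination:
9 = 135 − 2·63
9 = −2·468 + 7·135
9 = 7·603 − 9·468
9 = −9·1674 + 25·603
9 = 25·55845 − 834·1674
So 9 = (25)·55845 + (-834)·1674.

9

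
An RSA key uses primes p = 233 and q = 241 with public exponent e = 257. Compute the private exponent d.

5633

φ(n) = (p−1)(q−1) = 232·240 = 55680.
Need d with 257·d ≡ 1 (mod 55680). Apply the extended Euclidean algorithm:
55680 = 216·257 + 168
257 = 1·168 + 89
168 = 1·89 + 79
89 = 1·79 + 10
79 = 7·10 + 9
10 = 1·9 + 1
9 = 9·1 + 0
Back-substitute:
1 = 10 − 9
1 = −79 + 8·10
1 = 8·89 − 9·79
1 = −9·168 + 17·89
1 = 17·257 − 26·168
1 = −26·55680 + 5633·257
So 257·5633 ≡ 1 (mod 55680), hence d = 5633.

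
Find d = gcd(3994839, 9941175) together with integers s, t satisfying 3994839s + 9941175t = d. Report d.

9

Repeated division:
9941175 = 2·3994839 + 1951497
3994839 = 2·1951497 + 91845
1951497 = 21·91845 + 22752
91845 = 4·22752 + 837
22752 = 27·837 + 153
837 = 5·153 + 72
153 = 2·72 + 9
72 = 8·9 + 0
gcd(3994839, 9941175) = 9.
Back-substituting:
9 = 153 − 2·72
9 = −2·837 + 11·153
9 = 11·22752 − 299·837
9 = −299·91845 + 1207·22752
9 = 1207·1951497 − 25646·91845
9 = −25646·3994839 + 52499·1951497
9 = 52499·9941175 − 130644·3994839
So 9 = (52499)·9941175 + (-130644)·3994839.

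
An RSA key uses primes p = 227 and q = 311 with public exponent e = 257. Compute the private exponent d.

7633

φ(n) = (p−1)(q−1) = 226·310 = 70060.
Need d with 257·d ≡ 1 (mod 70060). Apply the extended Euclidean algorithm:
70060 = 272*257 + 156
257 = 1*156 + 101
156 = 1*101 + 55
101 = 1*55 + 46
55 = 1*46 + 9
46 = 5*9 + 1
9 = 9*1 + 0
Back-substitute:
1 = 46 − 5·9
1 = −5·55 + 6·46
1 = 6·101 − 11·55
1 = −11·156 + 17·101
1 = 17·257 − 28·156
1 = −28·70060 + 7633·257
So 257·7633 ≡ 1 (mod 70060), hence d = 7633.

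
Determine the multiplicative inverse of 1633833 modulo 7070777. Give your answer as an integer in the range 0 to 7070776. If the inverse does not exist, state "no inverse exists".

4804621

Extended Euclidean algorithm:
7070777 = 4·1633833 + 535445
1633833 = 3·535445 + 27498
535445 = 19·27498 + 12983
27498 = 2·12983 + 1532
12983 = 8·1532 + 727
1532 = 2·727 + 78
727 = 9·78 + 25
78 = 3·25 + 3
25 = 8·3 + 1
3 = 3·1 + 0
gcd = 1, so the inverse exists. Back-substitute:
1 = 25 − 8·3
1 = −8·78 + 25·25
1 = 25·727 − 233·78
1 = −233·1532 + 491·727
1 = 491·12983 − 4161·1532
1 = −4161·27498 + 8813·12983
1 = 8813·535445 − 171608·27498
1 = −171608·1633833 + 523637·535445
1 = 523637·7070777 − 2266156·1633833
Hence 1633833⁻¹ ≡ -2266156 ≡ 4804621 (mod 7070777).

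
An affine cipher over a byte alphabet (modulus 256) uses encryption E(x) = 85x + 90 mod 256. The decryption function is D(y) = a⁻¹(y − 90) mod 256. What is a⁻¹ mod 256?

253

Run Euclid on (256, 85):
256 = 3·85 + 1
85 = 85·1 + 0
gcd = 1, so the inverse exists. Back-substitute:
1 = 256 − 3·85
Thus 85·(-3) ≡ 1 (mod 256); reducing, -3 mod 256 = 253.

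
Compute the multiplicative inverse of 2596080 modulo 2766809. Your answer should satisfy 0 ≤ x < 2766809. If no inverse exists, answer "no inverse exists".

2239033

Run Euclid on (2766809, 2596080):
2766809 = 1·2596080 + 170729
2596080 = 15·170729 + 35145
170729 = 4·35145 + 30149
35145 = 1·30149 + 4996
30149 = 6·4996 + 173
4996 = 28·173 + 152
173 = 1·152 + 21
152 = 7·21 + 5
21 = 4·5 + 1
5 = 5·1 + 0
The gcd is 1. Working backward:
1 = 21 − 4·5
1 = −4·152 + 29·21
1 = 29·173 − 33·152
1 = −33·4996 + 953·173
1 = 953·30149 − 5751·4996
1 = −5751·35145 + 6704·30149
1 = 6704·170729 − 32567·35145
1 = −32567·2596080 + 495209·170729
1 = 495209·2766809 − 527776·2596080
Thus 2596080·(-527776) ≡ 1 (mod 2766809); reducing, -527776 mod 2766809 = 2239033.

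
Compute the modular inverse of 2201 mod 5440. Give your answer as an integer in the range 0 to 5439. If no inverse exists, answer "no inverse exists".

1001

Run Euclid on (5440, 2201):
5440 = 2·2201 + 1038
2201 = 2·1038 + 125
1038 = 8·125 + 38
125 = 3·38 + 11
38 = 3·11 + 5
11 = 2·5 + 1
5 = 5·1 + 0
The gcd is 1. Working backward:
1 = 11 − 2·5
1 = −2·38 + 7·11
1 = 7·125 − 23·38
1 = −23·1038 + 191·125
1 = 191·2201 − 405·1038
1 = −405·5440 + 1001·2201
So 2201·1001 ≡ 1 (mod 5440).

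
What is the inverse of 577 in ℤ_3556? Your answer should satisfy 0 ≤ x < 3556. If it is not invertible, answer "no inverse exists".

Run Euclid on (3556, 577):
3556 = 6×577 + 94
577 = 6×94 + 13
94 = 7×13 + 3
13 = 4×3 + 1
3 = 3×1 + 0
Since gcd(577, 3556) = 1, back-substitute to write 1 as a combination:
1 = 13 − 4·3
1 = −4·94 + 29·13
1 = 29·577 − 178·94
1 = −178·3556 + 1097·577
So 577·1097 ≡ 1 (mod 3556).

1097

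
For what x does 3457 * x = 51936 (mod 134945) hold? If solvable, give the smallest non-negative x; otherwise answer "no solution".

First find gcd(3457, 134945):
134945 = 39*3457 + 122
3457 = 28*122 + 41
122 = 2*41 + 40
41 = 1*40 + 1
40 = 40*1 + 0
gcd = 1, so a unique solution mod 134945 exists.
Back-substitute for the Bézout coefficients:
1 = 41 − 40
1 = −122 + 3·41
1 = 3·3457 − 85·122
1 = −85·134945 + 3318·3457
So 3457·(3318) ≡ 1 (mod 134945), giving 3457⁻¹ ≡ 3318.
x ≡ 3457⁻¹·51936 ≡ 3318·51936 ≡ 133828 (mod 134945).

133828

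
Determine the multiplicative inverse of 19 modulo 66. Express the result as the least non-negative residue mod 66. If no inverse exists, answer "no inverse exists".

Run Euclid on (66, 19):
66 = 3*19 + 9
19 = 2*9 + 1
9 = 9*1 + 0
The gcd is 1. Working backward:
1 = 19 − 2·9
1 = −2·66 + 7·19
So 19·7 ≡ 1 (mod 66).

7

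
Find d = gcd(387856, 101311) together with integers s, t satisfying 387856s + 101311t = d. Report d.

Euclidean algorithm:
387856 = 3×101311 + 83923
101311 = 1×83923 + 17388
83923 = 4×17388 + 14371
17388 = 1×14371 + 3017
14371 = 4×3017 + 2303
3017 = 1×2303 + 714
2303 = 3×714 + 161
714 = 4×161 + 70
161 = 2×70 + 21
70 = 3×21 + 7
21 = 3×7 + 0
gcd(387856, 101311) = 7.
Working backward:
7 = 70 − 3·21
7 = −3·161 + 7·70
7 = 7·714 − 31·161
7 = −31·2303 + 100·714
7 = 100·3017 − 131·2303
7 = −131·14371 + 624·3017
7 = 624·17388 − 755·14371
7 = −755·83923 + 3644·17388
7 = 3644·101311 − 4399·83923
7 = −4399·387856 + 16841·101311
So 7 = (-4399)·387856 + (16841)·101311.

7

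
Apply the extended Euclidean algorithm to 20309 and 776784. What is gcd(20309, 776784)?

Repeated division:
776784 = 38·20309 + 5042
20309 = 4·5042 + 141
5042 = 35·141 + 107
141 = 1·107 + 34
107 = 3·34 + 5
34 = 6·5 + 4
5 = 1·4 + 1
4 = 4·1 + 0
gcd(20309, 776784) = 1.
Back-substituting:
1 = 5 − 4
1 = −34 + 7·5
1 = 7·107 − 22·34
1 = −22·141 + 29·107
1 = 29·5042 − 1037·141
1 = −1037·20309 + 4177·5042
1 = 4177·776784 − 159763·20309
So 1 = (4177)·776784 + (-159763)·20309.

1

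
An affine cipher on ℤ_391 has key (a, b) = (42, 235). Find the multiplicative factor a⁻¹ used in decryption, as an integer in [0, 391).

gcd(391, 42) by repeated division:
391 = 9×42 + 13
42 = 3×13 + 3
13 = 4×3 + 1
3 = 3×1 + 0
The gcd is 1. Working backward:
1 = 13 − 4·3
1 = −4·42 + 13·13
1 = 13·391 − 121·42
Thus 42·(-121) ≡ 1 (mod 391); reducing, -121 mod 391 = 270.

270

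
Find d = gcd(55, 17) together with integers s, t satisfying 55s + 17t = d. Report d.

Apply Euclid's algorithm to 55 and 17:
55 = 3·17 + 4
17 = 4·4 + 1
4 = 4·1 + 0
gcd(55, 17) = 1.
Back-substituting:
1 = 17 − 4·4
1 = −4·55 + 13·17
So 1 = (-4)·55 + (13)·17.

1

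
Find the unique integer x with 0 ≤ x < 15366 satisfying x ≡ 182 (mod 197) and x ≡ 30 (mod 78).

576

Write x = 182 + 197·k. Then 197·k ≡ 30 − 182 ≡ 4 (mod 78).
Need 197⁻¹ mod 78. Extended Euclid on (78, 41):
78 = 1*41 + 37
41 = 1*37 + 4
37 = 9*4 + 1
4 = 4*1 + 0
Back-substitute:
1 = 37 − 9·4
1 = −9·41 + 10·37
1 = 10·78 − 19·41
197⁻¹ ≡ 59 (mod 78), so k ≡ 59·4 ≡ 2 (mod 78).
x = 182 + 197·2 = 576.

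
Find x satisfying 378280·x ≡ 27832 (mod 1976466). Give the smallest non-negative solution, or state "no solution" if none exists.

120841

First find gcd(378280, 1976466):
1976466 = 5*378280 + 85066
378280 = 4*85066 + 38016
85066 = 2*38016 + 9034
38016 = 4*9034 + 1880
9034 = 4*1880 + 1514
1880 = 1*1514 + 366
1514 = 4*366 + 50
366 = 7*50 + 16
50 = 3*16 + 2
16 = 8*2 + 0
gcd = 2 and 2 | 27832, so solutions exist. Divide through by 2: 189140x ≡ 13916 (mod 988233).
Now find 189140⁻¹ mod 988233:
988233 = 5×189140 + 42533
189140 = 4×42533 + 19008
42533 = 2×19008 + 4517
19008 = 4×4517 + 940
4517 = 4×940 + 757
940 = 1×757 + 183
757 = 4×183 + 25
183 = 7×25 + 8
25 = 3×8 + 1
8 = 8×1 + 0
Back-substitute:
1 = 25 − 3·8
1 = −3·183 + 22·25
1 = 22·757 − 91·183
1 = −91·940 + 113·757
1 = 113·4517 − 543·940
1 = −543·19008 + 2285·4517
1 = 2285·42533 − 5113·19008
1 = −5113·189140 + 22737·42533
1 = 22737·988233 − 118798·189140
So 189140·(-118798) ≡ 1 (mod 988233), i.e. 189140⁻¹ ≡ 869435.
Then x ≡ 869435·13916 ≡ 120841 (mod 988233); the smallest non-negative solution is x = 120841.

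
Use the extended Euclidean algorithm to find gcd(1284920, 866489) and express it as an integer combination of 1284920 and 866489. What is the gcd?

13

Repeated division:
1284920 = 1*866489 + 418431
866489 = 2*418431 + 29627
418431 = 14*29627 + 3653
29627 = 8*3653 + 403
3653 = 9*403 + 26
403 = 15*26 + 13
26 = 2*13 + 0
gcd(1284920, 866489) = 13.
Express as a combination:
13 = 403 − 15·26
13 = −15·3653 + 136·403
13 = 136·29627 − 1103·3653
13 = −1103·418431 + 15578·29627
13 = 15578·866489 − 32259·418431
13 = −32259·1284920 + 47837·866489
So 13 = (-32259)·1284920 + (47837)·866489.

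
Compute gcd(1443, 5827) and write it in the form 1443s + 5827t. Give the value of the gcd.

1

Euclidean algorithm:
5827 = 4×1443 + 55
1443 = 26×55 + 13
55 = 4×13 + 3
13 = 4×3 + 1
3 = 3×1 + 0
gcd(1443, 5827) = 1.
Back-substituting:
1 = 13 − 4·3
1 = −4·55 + 17·13
1 = 17·1443 − 446·55
1 = −446·5827 + 1801·1443
So 1 = (-446)·5827 + (1801)·1443.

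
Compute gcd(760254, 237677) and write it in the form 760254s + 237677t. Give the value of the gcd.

11

Repeated division:
760254 = 3×237677 + 47223
237677 = 5×47223 + 1562
47223 = 30×1562 + 363
1562 = 4×363 + 110
363 = 3×110 + 33
110 = 3×33 + 11
33 = 3×11 + 0
gcd(760254, 237677) = 11.
Back-substituting:
11 = 110 − 3·33
11 = −3·363 + 10·110
11 = 10·1562 − 43·363
11 = −43·47223 + 1300·1562
11 = 1300·237677 − 6543·47223
11 = −6543·760254 + 20929·237677
So 11 = (-6543)·760254 + (20929)·237677.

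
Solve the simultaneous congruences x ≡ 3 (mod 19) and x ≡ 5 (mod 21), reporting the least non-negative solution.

Write x = 3 + 19·k. Then 19·k ≡ 5 − 3 ≡ 2 (mod 21).
Need 19⁻¹ mod 21. Extended Euclid on (21, 19):
21 = 1×19 + 2
19 = 9×2 + 1
2 = 2×1 + 0
Back-substitute:
1 = 19 − 9·2
1 = −9·21 + 10·19
19⁻¹ ≡ 10 (mod 21), so k ≡ 10·2 ≡ 20 (mod 21).
x = 3 + 19·20 = 383.

383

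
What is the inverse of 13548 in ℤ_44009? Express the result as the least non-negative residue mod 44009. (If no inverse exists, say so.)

gcd(44009, 13548) by repeated division:
44009 = 3*13548 + 3365
13548 = 4*3365 + 88
3365 = 38*88 + 21
88 = 4*21 + 4
21 = 5*4 + 1
4 = 4*1 + 0
gcd = 1, so the inverse exists. Back-substitute:
1 = 21 − 5·4
1 = −5·88 + 21·21
1 = 21·3365 − 803·88
1 = −803·13548 + 3233·3365
1 = 3233·44009 − 10502·13548
Hence 13548⁻¹ ≡ -10502 ≡ 33507 (mod 44009).

33507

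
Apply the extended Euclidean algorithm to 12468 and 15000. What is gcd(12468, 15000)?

Repeated division:
15000 = 1*12468 + 2532
12468 = 4*2532 + 2340
2532 = 1*2340 + 192
2340 = 12*192 + 36
192 = 5*36 + 12
36 = 3*12 + 0
gcd(12468, 15000) = 12.
Back-substituting:
12 = 192 − 5·36
12 = −5·2340 + 61·192
12 = 61·2532 − 66·2340
12 = −66·12468 + 325·2532
12 = 325·15000 − 391·12468
So 12 = (325)·15000 + (-391)·12468.

12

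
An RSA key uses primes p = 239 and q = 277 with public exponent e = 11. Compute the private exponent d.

φ(n) = (p−1)(q−1) = 238·276 = 65688.
Need d with 11·d ≡ 1 (mod 65688). Apply the extended Euclidean algorithm:
65688 = 5971·11 + 7
11 = 1·7 + 4
7 = 1·4 + 3
4 = 1·3 + 1
3 = 3·1 + 0
Back-substitute:
1 = 4 − 3
1 = −7 + 2·4
1 = 2·11 − 3·7
1 = −3·65688 + 17915·11
So 11·17915 ≡ 1 (mod 65688), hence d = 17915.

17915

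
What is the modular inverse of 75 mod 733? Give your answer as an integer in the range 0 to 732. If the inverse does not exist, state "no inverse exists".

Extended Euclidean algorithm:
733 = 9*75 + 58
75 = 1*58 + 17
58 = 3*17 + 7
17 = 2*7 + 3
7 = 2*3 + 1
3 = 3*1 + 0
The gcd is 1. Working backward:
1 = 7 − 2·3
1 = −2·17 + 5·7
1 = 5·58 − 17·17
1 = −17·75 + 22·58
1 = 22·733 − 215·75
Thus 75·(-215) ≡ 1 (mod 733); reducing, -215 mod 733 = 518.

518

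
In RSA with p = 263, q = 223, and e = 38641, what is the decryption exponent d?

φ(n) = (p−1)(q−1) = 262·222 = 58164.
Need d with 38641·d ≡ 1 (mod 58164). Apply the extended Euclidean algorithm:
58164 = 1×38641 + 19523
38641 = 1×19523 + 19118
19523 = 1×19118 + 405
19118 = 47×405 + 83
405 = 4×83 + 73
83 = 1×73 + 10
73 = 7×10 + 3
10 = 3×3 + 1
3 = 3×1 + 0
Back-substitute:
1 = 10 − 3·3
1 = −3·73 + 22·10
1 = 22·83 − 25·73
1 = −25·405 + 122·83
1 = 122·19118 − 5759·405
1 = −5759·19523 + 5881·19118
1 = 5881·38641 − 11640·19523
1 = −11640·58164 + 17521·38641
So 38641·17521 ≡ 1 (mod 58164), hence d = 17521.

17521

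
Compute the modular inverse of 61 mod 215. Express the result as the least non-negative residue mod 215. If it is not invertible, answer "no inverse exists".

Run Euclid on (215, 61):
215 = 3×61 + 32
61 = 1×32 + 29
32 = 1×29 + 3
29 = 9×3 + 2
3 = 1×2 + 1
2 = 2×1 + 0
The gcd is 1. Working backward:
1 = 3 − 2
1 = −29 + 10·3
1 = 10·32 − 11·29
1 = −11·61 + 21·32
1 = 21·215 − 74·61
Hence 61⁻¹ ≡ -74 ≡ 141 (mod 215).

141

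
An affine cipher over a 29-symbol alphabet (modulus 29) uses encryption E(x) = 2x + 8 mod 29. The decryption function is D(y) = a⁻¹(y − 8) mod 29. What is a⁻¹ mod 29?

15

Extended Euclidean algorithm:
29 = 14×2 + 1
2 = 2×1 + 0
gcd = 1, so the inverse exists. Back-substitute:
1 = 29 − 14·2
Thus 2·(-14) ≡ 1 (mod 29); reducing, -14 mod 29 = 15.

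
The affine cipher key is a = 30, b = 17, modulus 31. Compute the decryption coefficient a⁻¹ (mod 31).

30

Apply the Euclidean algorithm to 31 and 30:
31 = 1×30 + 1
30 = 30×1 + 0
The gcd is 1. Working backward:
1 = 31 − 30
Hence 30⁻¹ ≡ -1 ≡ 30 (mod 31).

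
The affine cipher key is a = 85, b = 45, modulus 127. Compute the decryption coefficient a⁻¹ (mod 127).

3

Apply the Euclidean algorithm to 127 and 85:
127 = 1*85 + 42
85 = 2*42 + 1
42 = 42*1 + 0
Since gcd(85, 127) = 1, back-substitute to write 1 as a combination:
1 = 85 − 2·42
1 = −2·127 + 3·85
So 85·3 ≡ 1 (mod 127).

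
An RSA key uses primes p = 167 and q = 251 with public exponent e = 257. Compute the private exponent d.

18893

φ(n) = (p−1)(q−1) = 166·250 = 41500.
Need d with 257·d ≡ 1 (mod 41500). Apply the extended Euclidean algorithm:
41500 = 161*257 + 123
257 = 2*123 + 11
123 = 11*11 + 2
11 = 5*2 + 1
2 = 2*1 + 0
Back-substitute:
1 = 11 − 5·2
1 = −5·123 + 56·11
1 = 56·257 − 117·123
1 = −117·41500 + 18893·257
So 257·18893 ≡ 1 (mod 41500), hence d = 18893.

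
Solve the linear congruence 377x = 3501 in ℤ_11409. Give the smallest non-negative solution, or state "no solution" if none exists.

First find gcd(377, 11409):
11409 = 30·377 + 99
377 = 3·99 + 80
99 = 1·80 + 19
80 = 4·19 + 4
19 = 4·4 + 3
4 = 1·3 + 1
3 = 3·1 + 0
gcd = 1, so a unique solution mod 11409 exists.
Back-substitute for the Bézout coefficients:
1 = 4 − 3
1 = −19 + 5·4
1 = 5·80 − 21·19
1 = −21·99 + 26·80
1 = 26·377 − 99·99
1 = −99·11409 + 2996·377
So 377·(2996) ≡ 1 (mod 11409), giving 377⁻¹ ≡ 2996.
x ≡ 377⁻¹·3501 ≡ 2996·3501 ≡ 4125 (mod 11409).

4125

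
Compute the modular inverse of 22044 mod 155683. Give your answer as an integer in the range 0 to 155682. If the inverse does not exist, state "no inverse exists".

no inverse exists

Compute gcd(22044, 155683):
155683 = 7*22044 + 1375
22044 = 16*1375 + 44
1375 = 31*44 + 11
44 = 4*11 + 0
The gcd is 11, not 1, hence no inverse exists.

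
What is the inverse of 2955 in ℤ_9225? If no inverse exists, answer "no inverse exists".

Compute gcd(2955, 9225):
9225 = 3*2955 + 360
2955 = 8*360 + 75
360 = 4*75 + 60
75 = 1*60 + 15
60 = 4*15 + 0
Since gcd = 15 > 1, 2955 is not a unit mod 9225.

no inverse exists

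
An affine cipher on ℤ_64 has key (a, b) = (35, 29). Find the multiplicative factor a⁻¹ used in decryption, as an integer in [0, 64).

gcd(64, 35) by repeated division:
64 = 1·35 + 29
35 = 1·29 + 6
29 = 4·6 + 5
6 = 1·5 + 1
5 = 5·1 + 0
The gcd is 1. Working backward:
1 = 6 − 5
1 = −29 + 5·6
1 = 5·35 − 6·29
1 = −6·64 + 11·35
So 35·11 ≡ 1 (mod 64).

11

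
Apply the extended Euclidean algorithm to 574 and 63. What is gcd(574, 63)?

Euclidean algorithm:
574 = 9·63 + 7
63 = 9·7 + 0
gcd(574, 63) = 7.
Working backward:
7 = 574 − 9·63
So 7 = (1)·574 + (-9)·63.

7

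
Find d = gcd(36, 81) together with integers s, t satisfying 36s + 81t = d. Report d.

9

Repeated division:
81 = 2×36 + 9
36 = 4×9 + 0
gcd(36, 81) = 9.
Working backward:
9 = 81 − 2·36
So 9 = (1)·81 + (-2)·36.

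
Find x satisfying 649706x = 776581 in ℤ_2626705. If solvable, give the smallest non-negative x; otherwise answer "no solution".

First find gcd(649706, 2626705):
2626705 = 4·649706 + 27881
649706 = 23·27881 + 8443
27881 = 3·8443 + 2552
8443 = 3·2552 + 787
2552 = 3·787 + 191
787 = 4·191 + 23
191 = 8·23 + 7
23 = 3·7 + 2
7 = 3·2 + 1
2 = 2·1 + 0
gcd = 1, so a unique solution mod 2626705 exists.
Back-substitute for the Bézout coefficients:
1 = 7 − 3·2
1 = −3·23 + 10·7
1 = 10·191 − 83·23
1 = −83·787 + 342·191
1 = 342·2552 − 1109·787
1 = −1109·8443 + 3669·2552
1 = 3669·27881 − 12116·8443
1 = −12116·649706 + 282337·27881
1 = 282337·2626705 − 1141464·649706
So 649706·(-1141464) ≡ 1 (mod 2626705), giving 649706⁻¹ ≡ 1485241.
x ≡ 649706⁻¹·776581 ≡ 1485241·776581 ≡ 135176 (mod 2626705).

135176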